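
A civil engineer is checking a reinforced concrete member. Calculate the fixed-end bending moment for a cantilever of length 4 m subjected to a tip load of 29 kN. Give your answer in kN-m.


For a cantilever with a point load at the free end:
M_max = P * L = 29 * 4 = 116 kN-m

116 kN-m


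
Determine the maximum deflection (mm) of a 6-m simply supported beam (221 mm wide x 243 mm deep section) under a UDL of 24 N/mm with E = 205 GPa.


I = 221 * 243^3 / 12 = 264259037.25 mm^4
L = 6000.0 mm, w = 24 N/mm, E = 205000.0 MPa
delta = 5 * w * L^4 / (384 * E * I)
= 5 * 24 * 6000.0^4 / (384 * 205000.0 * 264259037.25)
= 7.476 mm

7.476 mm


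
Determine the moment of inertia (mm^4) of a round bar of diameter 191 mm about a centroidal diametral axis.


r = d / 2 = 191 / 2 = 95.5 mm
I = pi * r^4 / 4 = pi * 95.5^4 / 4
= 65328602.47 mm^4

65328602.47 mm^4


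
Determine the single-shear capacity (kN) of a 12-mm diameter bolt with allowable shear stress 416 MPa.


A = pi * d^2 / 4 = pi * 12^2 / 4 = 113.0973 mm^2
V = f_v * A / 1000 = 416 * 113.0973 / 1000
= 47.0485 kN

47.0485 kN


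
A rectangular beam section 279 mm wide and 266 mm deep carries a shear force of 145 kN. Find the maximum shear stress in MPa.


A = b * h = 279 * 266 = 74214 mm^2
V = 145 kN = 145000.0 N
tau_max = 1.5 * V / A = 1.5 * 145000.0 / 74214
= 2.9307 MPa

2.9307 MPa


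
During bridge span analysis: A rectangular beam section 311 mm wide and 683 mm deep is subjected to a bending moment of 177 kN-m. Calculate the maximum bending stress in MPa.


I = b * h^3 / 12 = 311 * 683^3 / 12 = 8257360663.08 mm^4
y = h / 2 = 683 / 2 = 341.5 mm
M = 177 kN-m = 177000000.0 N-mm
sigma = M * y / I = 177000000.0 * 341.5 / 8257360663.08
= 7.32 MPa

7.32 MPa


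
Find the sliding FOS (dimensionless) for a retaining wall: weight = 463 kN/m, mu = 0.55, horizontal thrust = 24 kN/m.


Resisting force = mu * W = 0.55 * 463 = 254.65 kN/m
FOS = Resisting / Driving = 254.65 / 24
= 10.6104 (dimensionless)

10.6104 (dimensionless)


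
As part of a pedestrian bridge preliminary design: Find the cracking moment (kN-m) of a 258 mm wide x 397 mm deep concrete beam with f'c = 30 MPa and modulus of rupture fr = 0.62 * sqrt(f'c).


fr = 0.62 * sqrt(30) = 0.62 * 5.4772 = 3.3959 MPa
I = 258 * 397^3 / 12 = 1345271619.5 mm^4
y_t = 198.5 mm
M_cr = fr * I / y_t = 3.3959 * 1345271619.5 / 198.5 N-mm
= 23.0145 kN-m

23.0145 kN-m


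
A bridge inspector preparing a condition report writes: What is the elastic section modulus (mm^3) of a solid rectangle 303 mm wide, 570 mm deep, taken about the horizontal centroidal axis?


S = b * h^2 / 6
= 303 * 570^2 / 6
= 303 * 324900 / 6
= 16407450.0 mm^3

16407450.0 mm^3


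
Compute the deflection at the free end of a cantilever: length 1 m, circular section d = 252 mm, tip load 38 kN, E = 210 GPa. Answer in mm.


I = pi * d^4 / 64 = pi * 252^4 / 64 = 197957546.2 mm^4
L = 1000.0 mm, P = 38000.0 N, E = 210000.0 MPa
delta = P * L^3 / (3 * E * I)
= 38000.0 * 1000.0^3 / (3 * 210000.0 * 197957546.2)
= 0.3047 mm

0.3047 mm


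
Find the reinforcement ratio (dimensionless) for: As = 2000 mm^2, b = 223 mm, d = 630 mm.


rho = As / (b * d)
= 2000 / (223 * 630)
= 2000 / 140490
= 0.014236 (dimensionless)

0.014236 (dimensionless)


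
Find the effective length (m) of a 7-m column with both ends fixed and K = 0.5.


L_eff = K * L
= 0.5 * 7
= 3.5 m

3.5 m


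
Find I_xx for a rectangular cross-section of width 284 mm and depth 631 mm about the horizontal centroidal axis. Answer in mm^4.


I = b * h^3 / 12
= 284 * 631^3 / 12
= 284 * 251239591 / 12
= 5946003653.67 mm^4

5946003653.67 mm^4


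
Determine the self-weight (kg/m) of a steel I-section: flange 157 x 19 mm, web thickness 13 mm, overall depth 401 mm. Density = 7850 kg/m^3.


A_flanges = 2 * 157 * 19 = 5966 mm^2
A_web = (401 - 2 * 19) * 13 = 4719 mm^2
A_total = 5966 + 4719 = 10685 mm^2 = 0.010685 m^2
Weight = rho * A = 7850 * 0.010685 = 83.8773 kg/m

83.8773 kg/m


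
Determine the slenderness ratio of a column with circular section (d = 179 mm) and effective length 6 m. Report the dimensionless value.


Radius of gyration r = d / 4 = 179 / 4 = 44.75 mm
L_eff = 6000.0 mm
Slenderness ratio = L / r = 6000.0 / 44.75 = 134.08 (dimensionless)

134.08 (dimensionless)


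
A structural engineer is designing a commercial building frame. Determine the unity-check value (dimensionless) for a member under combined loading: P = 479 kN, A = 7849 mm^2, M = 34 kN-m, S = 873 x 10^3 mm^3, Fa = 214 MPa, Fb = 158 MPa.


f_a = P / A = 479000.0 / 7849 = 61.0269 MPa
f_b = M / S = 34000000.0 / 873000.0 = 38.9462 MPa
Ratio = f_a / Fa + f_b / Fb
= 61.0269 / 214 + 38.9462 / 158
= 0.5317 (dimensionless)

0.5317 (dimensionless)


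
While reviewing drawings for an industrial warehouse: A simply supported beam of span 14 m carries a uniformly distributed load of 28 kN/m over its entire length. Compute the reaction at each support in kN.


Total load = w * L = 28 * 14 = 392 kN
By symmetry, each reaction R = total / 2 = 392 / 2 = 196.0 kN

196.0 kN


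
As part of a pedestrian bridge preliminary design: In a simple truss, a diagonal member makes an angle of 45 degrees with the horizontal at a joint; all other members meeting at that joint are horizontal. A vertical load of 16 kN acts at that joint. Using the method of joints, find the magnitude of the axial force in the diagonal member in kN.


At the joint, only the diagonal has a vertical component, so vertical equilibrium gives:
F * sin(45) = 16
F = 16 / sin(45)
= 16 / 0.707107
= 22.63 kN

22.63 kN


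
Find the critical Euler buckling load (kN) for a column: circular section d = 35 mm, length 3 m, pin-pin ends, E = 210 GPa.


I = pi * d^4 / 64 = 73661.76 mm^4
L = 3000.0 mm
P_cr = pi^2 * E * I / L^2
= 9.8696 * 210000.0 * 73661.76 / 3000.0^2
= 16963.62 N = 16.9636 kN

16.9636 kN


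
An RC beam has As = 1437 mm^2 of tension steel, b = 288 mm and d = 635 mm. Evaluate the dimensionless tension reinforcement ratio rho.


rho = As / (b * d)
= 1437 / (288 * 635)
= 1437 / 182880
= 0.007858 (dimensionless)

0.007858 (dimensionless)


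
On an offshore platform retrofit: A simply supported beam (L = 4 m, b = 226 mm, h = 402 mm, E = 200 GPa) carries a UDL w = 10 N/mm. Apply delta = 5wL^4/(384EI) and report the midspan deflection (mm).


I = 226 * 402^3 / 12 = 1223503884.0 mm^4
L = 4000.0 mm, w = 10 N/mm, E = 200000.0 MPa
delta = 5 * w * L^4 / (384 * E * I)
= 5 * 10 * 4000.0^4 / (384 * 200000.0 * 1223503884.0)
= 0.1362 mm

0.1362 mm


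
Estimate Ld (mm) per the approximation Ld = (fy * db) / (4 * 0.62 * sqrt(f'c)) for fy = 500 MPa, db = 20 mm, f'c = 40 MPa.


Ld = (fy * db) / (4 * 0.62 * sqrt(f'c))
= (500 * 20) / (4 * 0.62 * sqrt(40))
= 10000 / 15.6849
= 637.56 mm

637.56 mm


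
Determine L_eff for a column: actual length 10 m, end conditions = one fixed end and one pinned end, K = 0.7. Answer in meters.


L_eff = K * L
= 0.7 * 10
= 7.0 m

7.0 m


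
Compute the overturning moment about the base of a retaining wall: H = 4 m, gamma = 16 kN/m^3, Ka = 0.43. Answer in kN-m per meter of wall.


Pa = 0.5 * Ka * gamma * H^2
= 0.5 * 0.43 * 16 * 4^2
= 55.04 kN/m
Arm = H / 3 = 4 / 3 = 1.3333 m
Mo = Pa * arm = Pa * H / 3 = 55.04 * 4 / 3 = 73.3867 kN-m/m

73.3867 kN-m/m


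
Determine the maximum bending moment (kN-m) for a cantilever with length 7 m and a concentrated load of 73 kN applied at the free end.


For a cantilever with a point load at the free end:
M_max = P * L = 73 * 7 = 511 kN-m

511 kN-m


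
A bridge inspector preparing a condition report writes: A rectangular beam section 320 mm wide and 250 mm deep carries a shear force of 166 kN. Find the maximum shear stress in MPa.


A = b * h = 320 * 250 = 80000 mm^2
V = 166 kN = 166000.0 N
tau_max = 1.5 * V / A = 1.5 * 166000.0 / 80000
= 3.1125 MPa

3.1125 MPa


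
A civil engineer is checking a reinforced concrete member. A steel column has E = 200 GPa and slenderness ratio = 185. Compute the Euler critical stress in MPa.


sigma_cr = pi^2 * E / lambda^2
= 9.8696 * 200000.0 / 185^2
= 9.8696 * 200000.0 / 34225
= 57.6748 MPa

57.6748 MPa


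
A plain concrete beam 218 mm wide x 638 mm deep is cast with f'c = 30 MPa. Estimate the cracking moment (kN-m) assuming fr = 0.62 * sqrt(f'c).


fr = 0.62 * sqrt(30) = 0.62 * 5.4772 = 3.3959 MPa
I = 218 * 638^3 / 12 = 4717775641.33 mm^4
y_t = 319.0 mm
M_cr = fr * I / y_t = 3.3959 * 4717775641.33 / 319.0 N-mm
= 50.2226 kN-m

50.2226 kN-m


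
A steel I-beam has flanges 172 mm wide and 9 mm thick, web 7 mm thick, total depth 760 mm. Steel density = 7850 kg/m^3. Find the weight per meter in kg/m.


A_flanges = 2 * 172 * 9 = 3096 mm^2
A_web = (760 - 2 * 9) * 7 = 5194 mm^2
A_total = 3096 + 5194 = 8290 mm^2 = 0.008290 m^2
Weight = rho * A = 7850 * 0.008290 = 65.0765 kg/m

65.0765 kg/m


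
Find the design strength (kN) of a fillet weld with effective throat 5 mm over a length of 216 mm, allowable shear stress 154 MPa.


Strength = throat * length * allowable stress
= 5 * 216 * 154 N
= 166320 N
= 166.32 kN

166.32 kN


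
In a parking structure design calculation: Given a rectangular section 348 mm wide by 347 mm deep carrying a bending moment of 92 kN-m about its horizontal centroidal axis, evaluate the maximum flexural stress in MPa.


I = b * h^3 / 12 = 348 * 347^3 / 12 = 1211675767.0 mm^4
y = h / 2 = 347 / 2 = 173.5 mm
M = 92 kN-m = 92000000.0 N-mm
sigma = M * y / I = 92000000.0 * 173.5 / 1211675767.0
= 13.17 MPa

13.17 MPa


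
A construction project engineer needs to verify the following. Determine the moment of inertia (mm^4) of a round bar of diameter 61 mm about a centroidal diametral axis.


r = d / 2 = 61 / 2 = 30.5 mm
I = pi * r^4 / 4 = pi * 30.5^4 / 4
= 679656.13 mm^4

679656.13 mm^4


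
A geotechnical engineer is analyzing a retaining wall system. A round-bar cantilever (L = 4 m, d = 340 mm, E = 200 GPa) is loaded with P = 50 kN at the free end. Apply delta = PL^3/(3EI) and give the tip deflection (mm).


I = pi * d^4 / 64 = pi * 340^4 / 64 = 655972400.05 mm^4
L = 4000.0 mm, P = 50000.0 N, E = 200000.0 MPa
delta = P * L^3 / (3 * E * I)
= 50000.0 * 4000.0^3 / (3 * 200000.0 * 655972400.05)
= 8.1304 mm

8.1304 mm


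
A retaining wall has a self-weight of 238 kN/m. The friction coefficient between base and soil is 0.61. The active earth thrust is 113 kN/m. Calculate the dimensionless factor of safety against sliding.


Resisting force = mu * W = 0.61 * 238 = 145.18 kN/m
FOS = Resisting / Driving = 145.18 / 113
= 1.2848 (dimensionless)

1.2848 (dimensionless)


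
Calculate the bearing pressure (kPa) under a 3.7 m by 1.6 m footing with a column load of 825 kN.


A = 3.7 * 1.6 = 5.92 m^2
q = P / A = 825 / 5.92
= 139.3581 kPa

139.3581 kPa


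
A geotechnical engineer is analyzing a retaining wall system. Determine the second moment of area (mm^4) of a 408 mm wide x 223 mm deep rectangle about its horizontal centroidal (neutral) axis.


I = b * h^3 / 12
= 408 * 223^3 / 12
= 408 * 11089567 / 12
= 377045278.0 mm^4

377045278.0 mm^4


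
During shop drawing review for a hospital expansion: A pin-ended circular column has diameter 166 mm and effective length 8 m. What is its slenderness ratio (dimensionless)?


Radius of gyration r = d / 4 = 166 / 4 = 41.5 mm
L_eff = 8000.0 mm
Slenderness ratio = L / r = 8000.0 / 41.5 = 192.77 (dimensionless)

192.77 (dimensionless)


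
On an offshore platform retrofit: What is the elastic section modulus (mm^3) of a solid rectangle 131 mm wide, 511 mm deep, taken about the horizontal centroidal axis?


S = b * h^2 / 6
= 131 * 511^2 / 6
= 131 * 261121 / 6
= 5701141.83 mm^3

5701141.83 mm^3


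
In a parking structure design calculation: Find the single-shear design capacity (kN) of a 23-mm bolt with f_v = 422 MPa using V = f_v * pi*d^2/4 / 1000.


A = pi * d^2 / 4 = pi * 23^2 / 4 = 415.4756 mm^2
V = f_v * A / 1000 = 422 * 415.4756 / 1000
= 175.3307 kN

175.3307 kN


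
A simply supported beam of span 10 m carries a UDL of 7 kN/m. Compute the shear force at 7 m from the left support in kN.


R_A = w * L / 2 = 7 * 10 / 2 = 35.0 kN
V(x) = R_A - w * x = 35.0 - 7 * 7
= -14.0 kN

-14.0 kN


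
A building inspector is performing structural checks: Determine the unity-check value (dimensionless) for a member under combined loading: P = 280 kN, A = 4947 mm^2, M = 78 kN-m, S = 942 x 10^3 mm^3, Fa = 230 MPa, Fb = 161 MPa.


f_a = P / A = 280000.0 / 4947 = 56.6 MPa
f_b = M / S = 78000000.0 / 942000.0 = 82.8025 MPa
Ratio = f_a / Fa + f_b / Fb
= 56.6 / 230 + 82.8025 / 161
= 0.7604 (dimensionless)

0.7604 (dimensionless)


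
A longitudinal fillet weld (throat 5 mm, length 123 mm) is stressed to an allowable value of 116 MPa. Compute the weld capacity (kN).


Strength = throat * length * allowable stress
= 5 * 123 * 116 N
= 71340 N
= 71.34 kN

71.34 kN


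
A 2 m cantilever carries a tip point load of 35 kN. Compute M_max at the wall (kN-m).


For a cantilever with a point load at the free end:
M_max = P * L = 35 * 2 = 70 kN-m

70 kN-m


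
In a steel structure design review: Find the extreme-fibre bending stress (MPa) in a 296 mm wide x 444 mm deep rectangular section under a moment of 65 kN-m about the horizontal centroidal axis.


I = b * h^3 / 12 = 296 * 444^3 / 12 = 2159033472.0 mm^4
y = h / 2 = 444 / 2 = 222.0 mm
M = 65 kN-m = 65000000.0 N-mm
sigma = M * y / I = 65000000.0 * 222.0 / 2159033472.0
= 6.68 MPa

6.68 MPa


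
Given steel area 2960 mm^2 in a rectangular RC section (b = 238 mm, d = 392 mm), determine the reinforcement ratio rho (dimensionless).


rho = As / (b * d)
= 2960 / (238 * 392)
= 2960 / 93296
= 0.031727 (dimensionless)

0.031727 (dimensionless)


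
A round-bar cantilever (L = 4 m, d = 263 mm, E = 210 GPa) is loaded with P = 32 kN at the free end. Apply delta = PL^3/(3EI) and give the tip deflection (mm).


I = pi * d^4 / 64 = pi * 263^4 / 64 = 234851258.98 mm^4
L = 4000.0 mm, P = 32000.0 N, E = 210000.0 MPa
delta = P * L^3 / (3 * E * I)
= 32000.0 * 4000.0^3 / (3 * 210000.0 * 234851258.98)
= 13.8419 mm

13.8419 mm


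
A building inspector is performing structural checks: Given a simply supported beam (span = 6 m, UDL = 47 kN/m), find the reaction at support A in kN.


Total load = w * L = 47 * 6 = 282 kN
By symmetry, each reaction R = total / 2 = 282 / 2 = 141.0 kN

141.0 kN


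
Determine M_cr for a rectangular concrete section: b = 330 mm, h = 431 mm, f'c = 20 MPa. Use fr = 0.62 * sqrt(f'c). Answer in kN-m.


fr = 0.62 * sqrt(20) = 0.62 * 4.4721 = 2.7727 MPa
I = 330 * 431^3 / 12 = 2201732252.5 mm^4
y_t = 215.5 mm
M_cr = fr * I / y_t = 2.7727 * 2201732252.5 / 215.5 N-mm
= 28.3285 kN-m

28.3285 kN-m


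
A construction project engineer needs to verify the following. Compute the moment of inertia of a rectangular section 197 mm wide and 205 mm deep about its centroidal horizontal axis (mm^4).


I = b * h^3 / 12
= 197 * 205^3 / 12
= 197 * 8615125 / 12
= 141431635.42 mm^4

141431635.42 mm^4


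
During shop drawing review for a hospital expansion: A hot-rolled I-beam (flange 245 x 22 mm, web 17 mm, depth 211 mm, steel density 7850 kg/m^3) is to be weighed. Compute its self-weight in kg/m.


A_flanges = 2 * 245 * 22 = 10780 mm^2
A_web = (211 - 2 * 22) * 17 = 2839 mm^2
A_total = 10780 + 2839 = 13619 mm^2 = 0.013619 m^2
Weight = rho * A = 7850 * 0.013619 = 106.9091 kg/m

106.9091 kg/m


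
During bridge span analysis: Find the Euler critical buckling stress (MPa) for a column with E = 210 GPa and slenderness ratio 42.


sigma_cr = pi^2 * E / lambda^2
= 9.8696 * 210000.0 / 42^2
= 9.8696 * 210000.0 / 1764
= 1174.9529 MPa

1174.9529 MPa


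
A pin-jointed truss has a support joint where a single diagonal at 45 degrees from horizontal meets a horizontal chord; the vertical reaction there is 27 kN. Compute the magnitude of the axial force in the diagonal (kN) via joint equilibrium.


At the joint, only the diagonal has a vertical component, so vertical equilibrium gives:
F * sin(45) = 27
F = 27 / sin(45)
= 27 / 0.707107
= 38.18 kN

38.18 kN


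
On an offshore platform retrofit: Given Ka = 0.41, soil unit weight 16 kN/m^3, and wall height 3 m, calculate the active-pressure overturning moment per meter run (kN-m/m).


Pa = 0.5 * Ka * gamma * H^2
= 0.5 * 0.41 * 16 * 3^2
= 29.52 kN/m
Arm = H / 3 = 3 / 3 = 1.0 m
Mo = Pa * arm = Pa * H / 3 = 29.52 * 3 / 3 = 29.52 kN-m/m

29.52 kN-m/m


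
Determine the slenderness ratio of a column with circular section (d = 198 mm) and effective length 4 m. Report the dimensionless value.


Radius of gyration r = d / 4 = 198 / 4 = 49.5 mm
L_eff = 4000.0 mm
Slenderness ratio = L / r = 4000.0 / 49.5 = 80.81 (dimensionless)

80.81 (dimensionless)


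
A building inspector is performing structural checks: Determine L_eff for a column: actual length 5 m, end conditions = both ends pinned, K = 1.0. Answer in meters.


L_eff = K * L
= 1.0 * 5
= 5.0 m

5.0 m


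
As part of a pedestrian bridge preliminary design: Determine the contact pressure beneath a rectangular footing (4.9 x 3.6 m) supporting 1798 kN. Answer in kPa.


A = 4.9 * 3.6 = 17.64 m^2
q = P / A = 1798 / 17.64
= 101.9274 kPa

101.9274 kPa


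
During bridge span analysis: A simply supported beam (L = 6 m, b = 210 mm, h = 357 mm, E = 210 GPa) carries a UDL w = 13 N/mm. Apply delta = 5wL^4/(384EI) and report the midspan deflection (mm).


I = 210 * 357^3 / 12 = 796237627.5 mm^4
L = 6000.0 mm, w = 13 N/mm, E = 210000.0 MPa
delta = 5 * w * L^4 / (384 * E * I)
= 5 * 13 * 6000.0^4 / (384 * 210000.0 * 796237627.5)
= 1.312 mm

1.312 mm


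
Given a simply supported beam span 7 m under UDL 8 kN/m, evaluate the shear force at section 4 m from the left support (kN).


R_A = w * L / 2 = 8 * 7 / 2 = 28.0 kN
V(x) = R_A - w * x = 28.0 - 8 * 4
= -4.0 kN

-4.0 kN


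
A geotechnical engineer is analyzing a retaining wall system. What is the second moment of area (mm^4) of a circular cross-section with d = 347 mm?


r = d / 2 = 347 / 2 = 173.5 mm
I = pi * r^4 / 4 = pi * 173.5^4 / 4
= 711684976.18 mm^4

711684976.18 mm^4


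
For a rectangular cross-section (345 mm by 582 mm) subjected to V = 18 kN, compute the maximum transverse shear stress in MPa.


A = b * h = 345 * 582 = 200790 mm^2
V = 18 kN = 18000.0 N
tau_max = 1.5 * V / A = 1.5 * 18000.0 / 200790
= 0.1345 MPa

0.1345 MPa


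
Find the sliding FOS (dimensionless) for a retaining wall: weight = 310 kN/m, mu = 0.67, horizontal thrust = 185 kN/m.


Resisting force = mu * W = 0.67 * 310 = 207.7 kN/m
FOS = Resisting / Driving = 207.7 / 185
= 1.1227 (dimensionless)

1.1227 (dimensionless)


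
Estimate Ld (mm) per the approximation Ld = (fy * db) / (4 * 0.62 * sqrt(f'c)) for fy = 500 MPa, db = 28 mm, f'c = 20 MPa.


Ld = (fy * db) / (4 * 0.62 * sqrt(f'c))
= (500 * 28) / (4 * 0.62 * sqrt(20))
= 14000 / 11.0909
= 1262.3 mm

1262.3 mm


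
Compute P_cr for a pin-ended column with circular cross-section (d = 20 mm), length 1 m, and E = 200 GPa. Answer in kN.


I = pi * d^4 / 64 = 7853.98 mm^4
L = 1000.0 mm
P_cr = pi^2 * E * I / L^2
= 9.8696 * 200000.0 * 7853.98 / 1000.0^2
= 15503.14 N = 15.5031 kN

15.5031 kN


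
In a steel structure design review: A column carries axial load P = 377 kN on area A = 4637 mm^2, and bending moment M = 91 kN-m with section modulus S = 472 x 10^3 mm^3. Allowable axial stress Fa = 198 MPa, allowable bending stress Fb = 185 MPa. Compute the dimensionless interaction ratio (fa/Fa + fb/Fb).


f_a = P / A = 377000.0 / 4637 = 81.3026 MPa
f_b = M / S = 91000000.0 / 472000.0 = 192.7966 MPa
Ratio = f_a / Fa + f_b / Fb
= 81.3026 / 198 + 192.7966 / 185
= 1.4528 (dimensionless)

1.4528 (dimensionless)


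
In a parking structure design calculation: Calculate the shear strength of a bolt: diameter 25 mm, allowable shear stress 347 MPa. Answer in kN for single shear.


A = pi * d^2 / 4 = pi * 25^2 / 4 = 490.8739 mm^2
V = f_v * A / 1000 = 347 * 490.8739 / 1000
= 170.3332 kN

170.3332 kN


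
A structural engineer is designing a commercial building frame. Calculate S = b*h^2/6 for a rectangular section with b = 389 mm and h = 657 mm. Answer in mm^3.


S = b * h^2 / 6
= 389 * 657^2 / 6
= 389 * 431649 / 6
= 27985243.5 mm^3

27985243.5 mm^3


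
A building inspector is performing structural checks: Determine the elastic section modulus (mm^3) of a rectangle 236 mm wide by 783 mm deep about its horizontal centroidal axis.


S = b * h^2 / 6
= 236 * 783^2 / 6
= 236 * 613089 / 6
= 24114834.0 mm^3

24114834.0 mm^3


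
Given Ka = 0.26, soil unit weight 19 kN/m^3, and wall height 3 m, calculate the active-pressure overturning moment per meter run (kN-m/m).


Pa = 0.5 * Ka * gamma * H^2
= 0.5 * 0.26 * 19 * 3^2
= 22.23 kN/m
Arm = H / 3 = 3 / 3 = 1.0 m
Mo = Pa * arm = Pa * H / 3 = 22.23 * 3 / 3 = 22.23 kN-m/m

22.23 kN-m/m


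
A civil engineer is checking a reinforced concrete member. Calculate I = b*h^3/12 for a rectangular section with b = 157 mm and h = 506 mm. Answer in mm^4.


I = b * h^3 / 12
= 157 * 506^3 / 12
= 157 * 129554216 / 12
= 1695000992.67 mm^4

1695000992.67 mm^4


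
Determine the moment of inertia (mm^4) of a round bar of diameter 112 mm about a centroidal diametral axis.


r = d / 2 = 112 / 2 = 56.0 mm
I = pi * r^4 / 4 = pi * 56.0^4 / 4
= 7723995.1 mm^4

7723995.1 mm^4


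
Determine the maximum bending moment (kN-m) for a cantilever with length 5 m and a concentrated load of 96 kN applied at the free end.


For a cantilever with a point load at the free end:
M_max = P * L = 96 * 5 = 480 kN-m

480 kN-m


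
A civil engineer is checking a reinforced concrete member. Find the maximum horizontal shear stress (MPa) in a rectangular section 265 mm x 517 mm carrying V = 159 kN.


A = b * h = 265 * 517 = 137005 mm^2
V = 159 kN = 159000.0 N
tau_max = 1.5 * V / A = 1.5 * 159000.0 / 137005
= 1.7408 MPa

1.7408 MPa


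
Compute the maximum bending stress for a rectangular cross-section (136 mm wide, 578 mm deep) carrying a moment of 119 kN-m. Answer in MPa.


I = b * h^3 / 12 = 136 * 578^3 / 12 = 2188472922.67 mm^4
y = h / 2 = 578 / 2 = 289.0 mm
M = 119 kN-m = 119000000.0 N-mm
sigma = M * y / I = 119000000.0 * 289.0 / 2188472922.67
= 15.71 MPa

15.71 MPa


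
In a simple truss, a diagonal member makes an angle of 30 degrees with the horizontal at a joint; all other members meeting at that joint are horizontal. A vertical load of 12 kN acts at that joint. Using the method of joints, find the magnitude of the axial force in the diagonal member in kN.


At the joint, only the diagonal has a vertical component, so vertical equilibrium gives:
F * sin(30) = 12
F = 12 / sin(30)
= 12 / 0.5
= 24.0 kN

24.0 kN


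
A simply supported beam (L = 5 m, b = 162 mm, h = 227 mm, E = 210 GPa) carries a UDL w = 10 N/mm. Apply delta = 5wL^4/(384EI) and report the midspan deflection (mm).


I = 162 * 227^3 / 12 = 157910620.5 mm^4
L = 5000.0 mm, w = 10 N/mm, E = 210000.0 MPa
delta = 5 * w * L^4 / (384 * E * I)
= 5 * 10 * 5000.0^4 / (384 * 210000.0 * 157910620.5)
= 2.4541 mm

2.4541 mm


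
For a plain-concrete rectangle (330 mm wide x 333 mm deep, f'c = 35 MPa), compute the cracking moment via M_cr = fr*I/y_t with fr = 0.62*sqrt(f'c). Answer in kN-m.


fr = 0.62 * sqrt(35) = 0.62 * 5.9161 = 3.668 MPa
I = 330 * 333^3 / 12 = 1015466017.5 mm^4
y_t = 166.5 mm
M_cr = fr * I / y_t = 3.668 * 1015466017.5 / 166.5 N-mm
= 22.3706 kN-m

22.3706 kN-m


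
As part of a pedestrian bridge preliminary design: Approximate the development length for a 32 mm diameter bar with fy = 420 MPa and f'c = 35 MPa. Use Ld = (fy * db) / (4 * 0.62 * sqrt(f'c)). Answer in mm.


Ld = (fy * db) / (4 * 0.62 * sqrt(f'c))
= (420 * 32) / (4 * 0.62 * sqrt(35))
= 13440 / 14.6719
= 916.04 mm

916.04 mm


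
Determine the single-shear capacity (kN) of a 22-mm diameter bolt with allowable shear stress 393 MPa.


A = pi * d^2 / 4 = pi * 22^2 / 4 = 380.1327 mm^2
V = f_v * A / 1000 = 393 * 380.1327 / 1000
= 149.3922 kN

149.3922 kN


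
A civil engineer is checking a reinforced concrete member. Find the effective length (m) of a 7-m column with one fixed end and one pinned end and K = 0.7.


L_eff = K * L
= 0.7 * 7
= 4.9 m

4.9 m


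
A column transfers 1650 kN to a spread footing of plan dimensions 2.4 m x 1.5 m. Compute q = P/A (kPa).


A = 2.4 * 1.5 = 3.6 m^2
q = P / A = 1650 / 3.6
= 458.3333 kPa

458.3333 kPa


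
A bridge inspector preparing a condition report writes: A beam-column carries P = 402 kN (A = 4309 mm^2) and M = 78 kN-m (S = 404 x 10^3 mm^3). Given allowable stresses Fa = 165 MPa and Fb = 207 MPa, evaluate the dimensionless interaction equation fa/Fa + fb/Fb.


f_a = P / A = 402000.0 / 4309 = 93.2931 MPa
f_b = M / S = 78000000.0 / 404000.0 = 193.0693 MPa
Ratio = f_a / Fa + f_b / Fb
= 93.2931 / 165 + 193.0693 / 207
= 1.4981 (dimensionless)

1.4981 (dimensionless)


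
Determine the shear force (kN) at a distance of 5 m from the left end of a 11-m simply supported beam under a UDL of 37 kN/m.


R_A = w * L / 2 = 37 * 11 / 2 = 203.5 kN
V(x) = R_A - w * x = 203.5 - 37 * 5
= 18.5 kN

18.5 kN


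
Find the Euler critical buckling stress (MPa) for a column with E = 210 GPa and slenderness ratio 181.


sigma_cr = pi^2 * E / lambda^2
= 9.8696 * 210000.0 / 181^2
= 9.8696 * 210000.0 / 32761
= 63.2648 MPa

63.2648 MPa


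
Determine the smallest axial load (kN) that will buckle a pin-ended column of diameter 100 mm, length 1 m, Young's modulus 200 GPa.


I = pi * d^4 / 64 = 4908738.52 mm^4
L = 1000.0 mm
P_cr = pi^2 * E * I / L^2
= 9.8696 * 200000.0 * 4908738.52 / 1000.0^2
= 9689461.46 N = 9689.4615 kN

9689.4615 kN


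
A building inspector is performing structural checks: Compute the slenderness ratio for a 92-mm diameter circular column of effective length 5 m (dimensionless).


Radius of gyration r = d / 4 = 92 / 4 = 23.0 mm
L_eff = 5000.0 mm
Slenderness ratio = L / r = 5000.0 / 23.0 = 217.39 (dimensionless)

217.39 (dimensionless)


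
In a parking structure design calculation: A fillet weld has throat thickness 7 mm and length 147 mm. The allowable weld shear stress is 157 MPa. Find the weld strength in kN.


Strength = throat * length * allowable stress
= 7 * 147 * 157 N
= 161553 N
= 161.55 kN

161.55 kN


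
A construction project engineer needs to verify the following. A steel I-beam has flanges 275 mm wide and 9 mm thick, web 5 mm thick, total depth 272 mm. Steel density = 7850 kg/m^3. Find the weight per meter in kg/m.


A_flanges = 2 * 275 * 9 = 4950 mm^2
A_web = (272 - 2 * 9) * 5 = 1270 mm^2
A_total = 4950 + 1270 = 6220 mm^2 = 0.006220 m^2
Weight = rho * A = 7850 * 0.006220 = 48.827 kg/m

48.827 kg/m


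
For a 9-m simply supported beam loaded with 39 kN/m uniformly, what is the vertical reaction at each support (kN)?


Total load = w * L = 39 * 9 = 351 kN
By symmetry, each reaction R = total / 2 = 351 / 2 = 175.5 kN

175.5 kN


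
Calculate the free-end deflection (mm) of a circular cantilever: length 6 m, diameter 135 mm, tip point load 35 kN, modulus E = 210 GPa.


I = pi * d^4 / 64 = pi * 135^4 / 64 = 16304405.68 mm^4
L = 6000.0 mm, P = 35000.0 N, E = 210000.0 MPa
delta = P * L^3 / (3 * E * I)
= 35000.0 * 6000.0^3 / (3 * 210000.0 * 16304405.68)
= 735.9974 mm

735.9974 mm


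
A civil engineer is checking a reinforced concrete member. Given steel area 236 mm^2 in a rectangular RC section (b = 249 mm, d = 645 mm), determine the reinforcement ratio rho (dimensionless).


rho = As / (b * d)
= 236 / (249 * 645)
= 236 / 160605
= 0.001469 (dimensionless)

0.001469 (dimensionless)


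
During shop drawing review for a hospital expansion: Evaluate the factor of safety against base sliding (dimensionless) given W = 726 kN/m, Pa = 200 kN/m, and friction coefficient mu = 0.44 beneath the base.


Resisting force = mu * W = 0.44 * 726 = 319.44 kN/m
FOS = Resisting / Driving = 319.44 / 200
= 1.5972 (dimensionless)

1.5972 (dimensionless)


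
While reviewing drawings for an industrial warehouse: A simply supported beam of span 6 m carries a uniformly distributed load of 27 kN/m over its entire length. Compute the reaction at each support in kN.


Total load = w * L = 27 * 6 = 162 kN
By symmetry, each reaction R = total / 2 = 162 / 2 = 81.0 kN

81.0 kN


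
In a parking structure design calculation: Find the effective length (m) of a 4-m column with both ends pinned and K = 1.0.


L_eff = K * L
= 1.0 * 4
= 4.0 m

4.0 m


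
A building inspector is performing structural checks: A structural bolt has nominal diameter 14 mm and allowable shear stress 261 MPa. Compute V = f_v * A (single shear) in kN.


A = pi * d^2 / 4 = pi * 14^2 / 4 = 153.938 mm^2
V = f_v * A / 1000 = 261 * 153.938 / 1000
= 40.1778 kN

40.1778 kN


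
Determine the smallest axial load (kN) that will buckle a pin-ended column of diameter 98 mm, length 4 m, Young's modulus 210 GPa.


I = pi * d^4 / 64 = 4527664.12 mm^4
L = 4000.0 mm
P_cr = pi^2 * E * I / L^2
= 9.8696 * 210000.0 * 4527664.12 / 4000.0^2
= 586507.08 N = 586.5071 kN

586.5071 kN


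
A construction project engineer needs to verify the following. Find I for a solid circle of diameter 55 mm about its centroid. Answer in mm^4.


r = d / 2 = 55 / 2 = 27.5 mm
I = pi * r^4 / 4 = pi * 27.5^4 / 4
= 449180.25 mm^4

449180.25 mm^4


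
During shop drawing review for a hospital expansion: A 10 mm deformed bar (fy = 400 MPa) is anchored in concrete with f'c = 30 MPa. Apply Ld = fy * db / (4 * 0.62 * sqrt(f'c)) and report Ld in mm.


Ld = (fy * db) / (4 * 0.62 * sqrt(f'c))
= (400 * 10) / (4 * 0.62 * sqrt(30))
= 4000 / 13.5835
= 294.47 mm

294.47 mm


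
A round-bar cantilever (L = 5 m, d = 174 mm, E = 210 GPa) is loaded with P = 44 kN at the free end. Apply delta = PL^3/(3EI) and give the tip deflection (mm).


I = pi * d^4 / 64 = pi * 174^4 / 64 = 44995273.07 mm^4
L = 5000.0 mm, P = 44000.0 N, E = 210000.0 MPa
delta = P * L^3 / (3 * E * I)
= 44000.0 * 5000.0^3 / (3 * 210000.0 * 44995273.07)
= 194.0239 mm

194.0239 mm


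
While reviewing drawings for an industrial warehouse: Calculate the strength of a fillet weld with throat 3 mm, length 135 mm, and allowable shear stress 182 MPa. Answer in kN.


Strength = throat * length * allowable stress
= 3 * 135 * 182 N
= 73710 N
= 73.71 kN

73.71 kN


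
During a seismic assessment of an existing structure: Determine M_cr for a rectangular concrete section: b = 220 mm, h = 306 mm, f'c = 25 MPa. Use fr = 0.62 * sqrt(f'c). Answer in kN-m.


fr = 0.62 * sqrt(25) = 0.62 * 5.0 = 3.1 MPa
I = 220 * 306^3 / 12 = 525297960.0 mm^4
y_t = 153.0 mm
M_cr = fr * I / y_t = 3.1 * 525297960.0 / 153.0 N-mm
= 10.6433 kN-m

10.6433 kN-m


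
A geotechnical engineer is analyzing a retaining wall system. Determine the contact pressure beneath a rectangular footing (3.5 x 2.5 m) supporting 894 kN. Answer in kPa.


A = 3.5 * 2.5 = 8.75 m^2
q = P / A = 894 / 8.75
= 102.1714 kPa

102.1714 kPa


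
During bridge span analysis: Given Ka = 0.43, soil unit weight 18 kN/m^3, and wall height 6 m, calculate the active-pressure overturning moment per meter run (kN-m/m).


Pa = 0.5 * Ka * gamma * H^2
= 0.5 * 0.43 * 18 * 6^2
= 139.32 kN/m
Arm = H / 3 = 6 / 3 = 2.0 m
Mo = Pa * arm = Pa * H / 3 = 139.32 * 6 / 3 = 278.64 kN-m/m

278.64 kN-m/m


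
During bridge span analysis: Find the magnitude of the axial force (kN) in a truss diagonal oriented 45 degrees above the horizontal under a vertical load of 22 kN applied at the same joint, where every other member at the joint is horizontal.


At the joint, only the diagonal has a vertical component, so vertical equilibrium gives:
F * sin(45) = 22
F = 22 / sin(45)
= 22 / 0.707107
= 31.11 kN

31.11 kN


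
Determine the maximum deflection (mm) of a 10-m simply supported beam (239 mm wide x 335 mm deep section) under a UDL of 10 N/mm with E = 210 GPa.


I = 239 * 335^3 / 12 = 748774552.08 mm^4
L = 10000.0 mm, w = 10 N/mm, E = 210000.0 MPa
delta = 5 * w * L^4 / (384 * E * I)
= 5 * 10 * 10000.0^4 / (384 * 210000.0 * 748774552.08)
= 8.2807 mm

8.2807 mm


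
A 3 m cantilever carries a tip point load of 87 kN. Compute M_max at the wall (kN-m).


For a cantilever with a point load at the free end:
M_max = P * L = 87 * 3 = 261 kN-m

261 kN-m


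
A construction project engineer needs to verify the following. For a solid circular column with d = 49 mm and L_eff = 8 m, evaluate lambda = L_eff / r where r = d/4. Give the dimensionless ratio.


Radius of gyration r = d / 4 = 49 / 4 = 12.25 mm
L_eff = 8000.0 mm
Slenderness ratio = L / r = 8000.0 / 12.25 = 653.06 (dimensionless)

653.06 (dimensionless)


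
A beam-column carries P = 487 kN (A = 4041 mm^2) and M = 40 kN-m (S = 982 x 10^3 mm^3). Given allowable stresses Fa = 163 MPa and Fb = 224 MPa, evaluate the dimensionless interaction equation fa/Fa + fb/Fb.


f_a = P / A = 487000.0 / 4041 = 120.5147 MPa
f_b = M / S = 40000000.0 / 982000.0 = 40.7332 MPa
Ratio = f_a / Fa + f_b / Fb
= 120.5147 / 163 + 40.7332 / 224
= 0.9212 (dimensionless)

0.9212 (dimensionless)


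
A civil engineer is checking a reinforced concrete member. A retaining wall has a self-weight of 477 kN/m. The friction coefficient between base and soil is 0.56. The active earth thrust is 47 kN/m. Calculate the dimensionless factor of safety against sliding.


Resisting force = mu * W = 0.56 * 477 = 267.12 kN/m
FOS = Resisting / Driving = 267.12 / 47
= 5.6834 (dimensionless)

5.6834 (dimensionless)


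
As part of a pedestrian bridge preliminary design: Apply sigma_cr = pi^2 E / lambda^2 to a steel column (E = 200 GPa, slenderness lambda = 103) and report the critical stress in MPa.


sigma_cr = pi^2 * E / lambda^2
= 9.8696 * 200000.0 / 103^2
= 9.8696 * 200000.0 / 10609
= 186.061 MPa

186.061 MPa


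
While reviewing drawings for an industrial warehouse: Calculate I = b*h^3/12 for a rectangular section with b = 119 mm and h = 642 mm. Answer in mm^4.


I = b * h^3 / 12
= 119 * 642^3 / 12
= 119 * 264609288 / 12
= 2624042106.0 mm^4

2624042106.0 mm^4


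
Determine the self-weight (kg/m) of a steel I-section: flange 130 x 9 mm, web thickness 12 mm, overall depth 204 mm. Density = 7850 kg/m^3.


A_flanges = 2 * 130 * 9 = 2340 mm^2
A_web = (204 - 2 * 9) * 12 = 2232 mm^2
A_total = 2340 + 2232 = 4572 mm^2 = 0.004572 m^2
Weight = rho * A = 7850 * 0.004572 = 35.8902 kg/m

35.8902 kg/m


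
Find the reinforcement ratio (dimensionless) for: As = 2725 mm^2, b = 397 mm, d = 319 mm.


rho = As / (b * d)
= 2725 / (397 * 319)
= 2725 / 126643
= 0.021517 (dimensionless)

0.021517 (dimensionless)


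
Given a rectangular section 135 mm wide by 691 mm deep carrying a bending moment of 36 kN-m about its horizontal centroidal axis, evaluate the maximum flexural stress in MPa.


I = b * h^3 / 12 = 135 * 691^3 / 12 = 3711817923.75 mm^4
y = h / 2 = 691 / 2 = 345.5 mm
M = 36 kN-m = 36000000.0 N-mm
sigma = M * y / I = 36000000.0 * 345.5 / 3711817923.75
= 3.35 MPa

3.35 MPa


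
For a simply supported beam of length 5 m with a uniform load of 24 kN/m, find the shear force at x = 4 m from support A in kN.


R_A = w * L / 2 = 24 * 5 / 2 = 60.0 kN
V(x) = R_A - w * x = 60.0 - 24 * 4
= -36.0 kN

-36.0 kN


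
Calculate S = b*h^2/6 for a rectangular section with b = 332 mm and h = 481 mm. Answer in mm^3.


S = b * h^2 / 6
= 332 * 481^2 / 6
= 332 * 231361 / 6
= 12801975.33 mm^3

12801975.33 mm^3


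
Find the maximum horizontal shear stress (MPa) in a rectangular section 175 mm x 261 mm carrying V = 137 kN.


A = b * h = 175 * 261 = 45675 mm^2
V = 137 kN = 137000.0 N
tau_max = 1.5 * V / A = 1.5 * 137000.0 / 45675
= 4.4992 MPa

4.4992 MPa


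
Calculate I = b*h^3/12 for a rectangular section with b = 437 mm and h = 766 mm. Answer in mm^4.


I = b * h^3 / 12
= 437 * 766^3 / 12
= 437 * 449455096 / 12
= 16367656412.67 mm^4

16367656412.67 mm^4


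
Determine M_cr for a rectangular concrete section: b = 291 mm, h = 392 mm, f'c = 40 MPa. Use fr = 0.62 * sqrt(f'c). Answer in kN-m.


fr = 0.62 * sqrt(40) = 0.62 * 6.3246 = 3.9212 MPa
I = 291 * 392^3 / 12 = 1460729984.0 mm^4
y_t = 196.0 mm
M_cr = fr * I / y_t = 3.9212 * 1460729984.0 / 196.0 N-mm
= 29.2237 kN-m

29.2237 kN-m


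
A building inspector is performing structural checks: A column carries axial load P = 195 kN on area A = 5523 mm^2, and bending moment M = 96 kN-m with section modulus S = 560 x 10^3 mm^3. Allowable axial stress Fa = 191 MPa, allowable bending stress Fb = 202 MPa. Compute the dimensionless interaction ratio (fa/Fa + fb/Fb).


f_a = P / A = 195000.0 / 5523 = 35.3069 MPa
f_b = M / S = 96000000.0 / 560000.0 = 171.4286 MPa
Ratio = f_a / Fa + f_b / Fb
= 35.3069 / 191 + 171.4286 / 202
= 1.0335 (dimensionless)

1.0335 (dimensionless)


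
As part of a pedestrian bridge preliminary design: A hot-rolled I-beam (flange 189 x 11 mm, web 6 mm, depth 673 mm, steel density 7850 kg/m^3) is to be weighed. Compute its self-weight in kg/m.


A_flanges = 2 * 189 * 11 = 4158 mm^2
A_web = (673 - 2 * 11) * 6 = 3906 mm^2
A_total = 4158 + 3906 = 8064 mm^2 = 0.008064 m^2
Weight = rho * A = 7850 * 0.008064 = 63.3024 kg/m

63.3024 kg/m


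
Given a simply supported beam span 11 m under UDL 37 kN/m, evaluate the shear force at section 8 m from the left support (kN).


R_A = w * L / 2 = 37 * 11 / 2 = 203.5 kN
V(x) = R_A - w * x = 203.5 - 37 * 8
= -92.5 kN

-92.5 kN


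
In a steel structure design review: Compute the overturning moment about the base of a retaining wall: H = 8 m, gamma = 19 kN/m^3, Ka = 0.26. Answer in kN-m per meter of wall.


Pa = 0.5 * Ka * gamma * H^2
= 0.5 * 0.26 * 19 * 8^2
= 158.08 kN/m
Arm = H / 3 = 8 / 3 = 2.6667 m
Mo = Pa * arm = Pa * H / 3 = 158.08 * 8 / 3 = 421.5467 kN-m/m

421.5467 kN-m/m


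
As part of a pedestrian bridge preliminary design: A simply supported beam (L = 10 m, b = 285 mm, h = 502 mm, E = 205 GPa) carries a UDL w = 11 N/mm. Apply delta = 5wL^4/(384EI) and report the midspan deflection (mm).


I = 285 * 502^3 / 12 = 3004517690.0 mm^4
L = 10000.0 mm, w = 11 N/mm, E = 205000.0 MPa
delta = 5 * w * L^4 / (384 * E * I)
= 5 * 11 * 10000.0^4 / (384 * 205000.0 * 3004517690.0)
= 2.3254 mm

2.3254 mm


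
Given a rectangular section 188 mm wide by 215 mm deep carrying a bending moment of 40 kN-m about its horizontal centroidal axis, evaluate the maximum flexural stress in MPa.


I = b * h^3 / 12 = 188 * 215^3 / 12 = 155701208.33 mm^4
y = h / 2 = 215 / 2 = 107.5 mm
M = 40 kN-m = 40000000.0 N-mm
sigma = M * y / I = 40000000.0 * 107.5 / 155701208.33
= 27.62 MPa

27.62 MPa


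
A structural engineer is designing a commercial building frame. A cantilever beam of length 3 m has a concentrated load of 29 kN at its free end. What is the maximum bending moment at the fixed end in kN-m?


For a cantilever with a point load at the free end:
M_max = P * L = 29 * 3 = 87 kN-m

87 kN-m


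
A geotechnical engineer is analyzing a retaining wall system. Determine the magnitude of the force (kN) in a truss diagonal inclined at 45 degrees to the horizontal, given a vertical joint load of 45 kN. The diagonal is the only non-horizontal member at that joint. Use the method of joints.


At the joint, only the diagonal has a vertical component, so vertical equilibrium gives:
F * sin(45) = 45
F = 45 / sin(45)
= 45 / 0.707107
= 63.64 kN

63.64 kN


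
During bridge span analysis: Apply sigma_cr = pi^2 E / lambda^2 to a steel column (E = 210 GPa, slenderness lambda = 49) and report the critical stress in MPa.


sigma_cr = pi^2 * E / lambda^2
= 9.8696 * 210000.0 / 49^2
= 9.8696 * 210000.0 / 2401
= 863.2307 MPa

863.2307 MPa


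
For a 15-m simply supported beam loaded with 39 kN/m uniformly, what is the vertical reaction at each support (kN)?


Total load = w * L = 39 * 15 = 585 kN
By symmetry, each reaction R = total / 2 = 585 / 2 = 292.5 kN

292.5 kN


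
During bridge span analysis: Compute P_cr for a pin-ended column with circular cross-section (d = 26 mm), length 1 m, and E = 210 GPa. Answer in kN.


I = pi * d^4 / 64 = 22431.76 mm^4
L = 1000.0 mm
P_cr = pi^2 * E * I / L^2
= 9.8696 * 210000.0 * 22431.76 / 1000.0^2
= 46492.44 N = 46.4924 kN

46.4924 kN
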